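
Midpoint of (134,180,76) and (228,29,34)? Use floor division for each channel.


Midpoint: each channel = ⌊(C₁+C₂)/2⌋
R: ⌊(134+228)/2⌋ = 181
G: ⌊(180+29)/2⌋ = 104
B: ⌊(76+34)/2⌋ = 55
= RGB(181, 104, 55)


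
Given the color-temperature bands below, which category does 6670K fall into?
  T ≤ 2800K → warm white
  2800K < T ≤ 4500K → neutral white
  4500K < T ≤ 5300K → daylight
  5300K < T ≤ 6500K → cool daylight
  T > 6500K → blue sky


Temperature: 6670K
6670K > 6500K → blue sky
Classification: blue sky


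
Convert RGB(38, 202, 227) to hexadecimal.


R = 38 → 26 (hex)
G = 202 → CA (hex)
B = 227 → E3 (hex)
Hex = #26CAE3


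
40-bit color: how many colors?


Colors = 2^bits = 2^40
= 1,099,511,627,776 colors


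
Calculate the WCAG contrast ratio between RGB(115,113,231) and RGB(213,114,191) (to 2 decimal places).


Linearize each sRGB channel c=v/255: c/12.92 if c ≤ 0.04045 else ((c+0.055)/1.055)^2.4
L = 0.2126×R_lin + 0.7152×G_lin + 0.0722×B_lin
Color 1 (115,113,231):
  R=115: 115/255≈0.4510 > 0.04045 → ((0.4510+0.055)/1.055)^2.4 ≈ 0.17144
  G=113: 113/255≈0.4431 > 0.04045 → ((0.4431+0.055)/1.055)^2.4 ≈ 0.16513
  B=231: 231/255≈0.9059 > 0.04045 → ((0.9059+0.055)/1.055)^2.4 ≈ 0.79910
  L1 = 0.2126×0.17144 + 0.7152×0.16513 + 0.0722×0.79910 ≈ 0.21225
Color 2 (213,114,191):
  R=213: 213/255≈0.8353 > 0.04045 → ((0.8353+0.055)/1.055)^2.4 ≈ 0.66539
  G=114: 114/255≈0.4471 > 0.04045 → ((0.4471+0.055)/1.055)^2.4 ≈ 0.16827
  B=191: 191/255≈0.7490 > 0.04045 → ((0.7490+0.055)/1.055)^2.4 ≈ 0.52100
  L2 = 0.2126×0.66539 + 0.7152×0.16827 + 0.0722×0.52100 ≈ 0.29942
Lighter = 0.29942, Darker = 0.21225
Ratio = (L_lighter + 0.05) / (L_darker + 0.05)
Ratio = (0.29942 + 0.05) / (0.21225 + 0.05) = 0.34942 / 0.26225 ≈ 1.3324
Ratio ≈ 1.33:1


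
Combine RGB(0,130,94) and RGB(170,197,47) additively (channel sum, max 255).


Additive: each channel = min(255, C₁+C₂)
R: 0+170 = 170 → 170
G: 130+197 = 327 → 255
B: 94+47 = 141 → 141
= RGB(170, 255, 141)


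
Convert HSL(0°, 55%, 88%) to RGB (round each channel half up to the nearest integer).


H=0°, S=0.55, L=0.88
C = (1-|2L-1|)×S = (1-|0.76|)×0.55 = 0.132
H' = H/60 = 0/60 ≈ 0.0000; X = C×(1-|H' mod 2 - 1|) = 0.0
m = L - C/2 = 0.88 - 0.066 = 0.814
Sector ⌊H'⌋ = 0 → (R',G',B') = (0.132, 0.0, 0.0)
RGB = ((R'+m)×255, (G'+m)×255, (B'+m)×255) = (241.23, 207.57, 207.57)
Round half up → RGB(241, 208, 208)


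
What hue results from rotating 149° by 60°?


New hue = (H + rotation) mod 360
New hue = (149 + 60) mod 360
= 209 mod 360
= 209°


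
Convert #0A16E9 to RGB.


0A → 10 (R)
16 → 22 (G)
E9 → 233 (B)
= RGB(10, 22, 233)


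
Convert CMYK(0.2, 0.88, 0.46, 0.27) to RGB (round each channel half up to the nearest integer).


R = 255 × (1-C) × (1-K) = 255 × 0.80 × 0.73 = 148.92 → 149
G = 255 × (1-M) × (1-K) = 255 × 0.12 × 0.73 = 22.338 → 22
B = 255 × (1-Y) × (1-K) = 255 × 0.54 × 0.73 = 100.521 → 101
= RGB(149, 22, 101)


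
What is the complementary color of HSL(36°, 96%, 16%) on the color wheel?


Complement = opposite side of color wheel = hue + 180°
H' = (36 + 180) mod 360 = 216°
S and L unchanged.
= HSL(216°, 96%, 16%)


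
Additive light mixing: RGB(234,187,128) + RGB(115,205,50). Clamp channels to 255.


Additive: each channel = min(255, C₁+C₂)
R: 234+115 = 349 → 255
G: 187+205 = 392 → 255
B: 128+50 = 178 → 178
= RGB(255, 255, 178)


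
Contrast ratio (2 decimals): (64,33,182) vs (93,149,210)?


Linearize each sRGB channel c=v/255: c/12.92 if c ≤ 0.04045 else ((c+0.055)/1.055)^2.4
L = 0.2126×R_lin + 0.7152×G_lin + 0.0722×B_lin
Color 1 (64,33,182):
  R=64: 64/255≈0.2510 > 0.04045 → ((0.2510+0.055)/1.055)^2.4 ≈ 0.05127
  G=33: 33/255≈0.1294 > 0.04045 → ((0.1294+0.055)/1.055)^2.4 ≈ 0.01521
  B=182: 182/255≈0.7137 > 0.04045 → ((0.7137+0.055)/1.055)^2.4 ≈ 0.46778
  L1 = 0.2126×0.05127 + 0.7152×0.01521 + 0.0722×0.46778 ≈ 0.05555
Color 2 (93,149,210):
  R=93: 93/255≈0.3647 > 0.04045 → ((0.3647+0.055)/1.055)^2.4 ≈ 0.10946
  G=149: 149/255≈0.5843 > 0.04045 → ((0.5843+0.055)/1.055)^2.4 ≈ 0.30054
  B=210: 210/255≈0.8235 > 0.04045 → ((0.8235+0.055)/1.055)^2.4 ≈ 0.64448
  L2 = 0.2126×0.10946 + 0.7152×0.30054 + 0.0722×0.64448 ≈ 0.28475
Lighter = 0.28475, Darker = 0.05555
Ratio = (L_lighter + 0.05) / (L_darker + 0.05)
Ratio = (0.28475 + 0.05) / (0.05555 + 0.05) = 0.33475 / 0.10555 ≈ 3.1715
Ratio ≈ 3.17:1


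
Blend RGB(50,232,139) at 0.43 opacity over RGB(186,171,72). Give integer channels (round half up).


C = α×F + (1-α)×B, with 1-α = 0.57
R: 0.43×50 + 0.57×186 = 21.50 + 106.02 = 127.52 → 128
G: 0.43×232 + 0.57×171 = 99.76 + 97.47 = 197.23 → 197
B: 0.43×139 + 0.57×72 = 59.77 + 41.04 = 100.81 → 101
= RGB(128, 197, 101)


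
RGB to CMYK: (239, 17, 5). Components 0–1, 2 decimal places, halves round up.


R'=239/255≈0.9373, G'=17/255≈0.0667, B'=5/255≈0.0196
K = 1 - max(R',G',B') = 1 - 239/255 = 16/255 = 0.06274… → 0.06
(1-R'-K)/(1-K) simplifies to (max-R)/max with max = 239:
C = (239-239)/239 = 0/239 = 0 → 0.00
M = (239-17)/239 = 222/239 = 0.92887… → 0.93
Y = (239-5)/239 = 234/239 = 0.97907… → 0.98
= CMYK(0.00, 0.93, 0.98, 0.06)


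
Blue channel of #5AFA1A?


Color: #5AFA1A
R = 5A = 90
G = FA = 250
B = 1A = 26
Blue = 26


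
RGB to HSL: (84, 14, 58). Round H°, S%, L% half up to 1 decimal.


Normalize: R'=84/255≈0.3294, G'=14/255≈0.0549, B'=58/255≈0.2275
Max=84/255, Min=14/255, Δ=Max-Min=70/255
L = (Max+Min)/2 = (84+14)/510 = 98/510 = 0.19215… → L = 19.2%
L ≤ 0.5 → S = Δ/(Max+Min) = 70/(84+14) = 70/98 = 0.71428… → S = 71.4%
(the 1/255 factors cancel in S and H, so raw channel differences can be used)
Max is R' → H = 60 × (((G-B)/Δ) mod 6) = 60 × (((14-58)/70) mod 6)
  (-44)/70 = -0.6285…; negative, so add 6 → 5.3714…
  H = 60 × 5.3714… = 322.285…° → H = 322.3°
= HSL(322.3°, 71.4%, 19.2%)


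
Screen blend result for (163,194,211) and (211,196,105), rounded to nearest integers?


Screen: C = 255 - (255-A)×(255-B)/255, rounded to nearest integer
R: 255 - (255-163)×(255-211)/255 = 255 - 4048/255 ≈ 255 - 15.875 = 239.125 → 239
G: 255 - (255-194)×(255-196)/255 = 255 - 3599/255 ≈ 255 - 14.114 = 240.886 → 241
B: 255 - (255-211)×(255-105)/255 = 255 - 6600/255 ≈ 255 - 25.882 = 229.118 → 229
= RGB(239, 241, 229)


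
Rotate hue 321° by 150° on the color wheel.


New hue = (H + rotation) mod 360
New hue = (321 + 150) mod 360
= 471 mod 360
= 111°


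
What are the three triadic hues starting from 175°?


Triadic: equally spaced at 120° intervals
H1 = 175°
H2 = (175 + 120) mod 360 = 295°
H3 = (175 + 240) mod 360 = 55°
Triadic = 175°, 295°, 55°


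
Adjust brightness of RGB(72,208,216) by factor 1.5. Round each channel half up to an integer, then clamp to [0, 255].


Multiply each channel by 1.5, round half up, clamp to [0, 255]
R: 72×1.5 = 108
G: 208×1.5 = 312 → clamp → 255
B: 216×1.5 = 324 → clamp → 255
= RGB(108, 255, 255)


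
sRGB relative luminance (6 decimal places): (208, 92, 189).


Linearize each channel (sRGB transfer function): c = v/255; c_lin = c/12.92 if c ≤ 0.04045, else ((c+0.055)/1.055)^2.4
  R: 208/255 ≈ 0.815686 > 0.04045 → ((0.815686+0.055)/1.055)^2.4 ≈ 0.630757
  G: 92/255 ≈ 0.360784 > 0.04045 → ((0.360784+0.055)/1.055)^2.4 ≈ 0.107023
  B: 189/255 ≈ 0.741176 > 0.04045 → ((0.741176+0.055)/1.055)^2.4 ≈ 0.508881
R_lin = 0.630757, G_lin = 0.107023, B_lin = 0.508881
L = 0.2126×R + 0.7152×G + 0.0722×B
L = 0.2126×0.630757 + 0.7152×0.107023 + 0.0722×0.508881
L ≈ 0.247383


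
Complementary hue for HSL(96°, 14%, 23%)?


Complement = opposite side of color wheel = hue + 180°
H' = (96 + 180) mod 360 = 276°
S and L unchanged.
= HSL(276°, 14%, 23%)


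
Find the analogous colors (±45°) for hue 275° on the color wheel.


Base hue: 275°
Left analog: (275 - 45) mod 360 = 230°
Right analog: (275 + 45) mod 360 = 320°
Analogous hues = 230° and 320°


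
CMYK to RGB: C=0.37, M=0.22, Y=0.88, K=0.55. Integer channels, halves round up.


R = 255 × (1-C) × (1-K) = 255 × 0.63 × 0.45 = 72.2925 → 72
G = 255 × (1-M) × (1-K) = 255 × 0.78 × 0.45 = 89.505 → 90
B = 255 × (1-Y) × (1-K) = 255 × 0.12 × 0.45 = 13.77 → 14
= RGB(72, 90, 14)


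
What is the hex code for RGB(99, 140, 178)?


R = 99 → 63 (hex)
G = 140 → 8C (hex)
B = 178 → B2 (hex)
Hex = #638CB2


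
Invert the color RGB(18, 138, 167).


Invert: (255-R, 255-G, 255-B)
R: 255-18 = 237
G: 255-138 = 117
B: 255-167 = 88
= RGB(237, 117, 88)


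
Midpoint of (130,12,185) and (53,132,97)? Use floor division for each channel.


Midpoint: each channel = ⌊(C₁+C₂)/2⌋
R: ⌊(130+53)/2⌋ = 91
G: ⌊(12+132)/2⌋ = 72
B: ⌊(185+97)/2⌋ = 141
= RGB(91, 72, 141)


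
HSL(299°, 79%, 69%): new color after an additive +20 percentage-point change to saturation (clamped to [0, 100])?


Original S = 79%
Adjustment = +20 percentage points
New S = 79 + (20) = 99
Clamp to [0, 100] → 99
= HSL(299°, 99%, 69%)


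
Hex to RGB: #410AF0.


41 → 65 (R)
0A → 10 (G)
F0 → 240 (B)
= RGB(65, 10, 240)


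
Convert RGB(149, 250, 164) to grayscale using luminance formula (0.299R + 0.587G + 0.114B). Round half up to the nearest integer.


Gray = 0.299×R + 0.587×G + 0.114×B
Gray = 0.299×149 + 0.587×250 + 0.114×164
Gray = 44.551 + 146.750 + 18.696
Gray = 209.997 → round half up → 210
Gray = 210


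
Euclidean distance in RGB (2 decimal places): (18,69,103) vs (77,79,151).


d = √[(R₁-R₂)² + (G₁-G₂)² + (B₁-B₂)²]
d = √[(18-77)² + (69-79)² + (103-151)²]
d = √[3481 + 100 + 2304]
d = √5885
d ≈ 76.71


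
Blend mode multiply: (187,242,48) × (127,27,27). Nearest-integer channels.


Multiply: C = A×B/255, rounded to nearest integer
R: 187×127/255 = 23749/255 ≈ 93.133 → 93
G: 242×27/255 = 6534/255 ≈ 25.624 → 26
B: 48×27/255 = 1296/255 ≈ 5.082 → 5
= RGB(93, 26, 5)


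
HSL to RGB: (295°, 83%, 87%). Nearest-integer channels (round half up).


H=295°, S=0.83, L=0.87
C = (1-|2L-1|)×S = (1-|0.74|)×0.83 = 0.2158
H' = H/60 = 295/60 ≈ 4.9167; X = C×(1-|H' mod 2 - 1|) ≈ 0.1978
m = L - C/2 = 0.87 - 0.1079 = 0.7621
Sector ⌊H'⌋ = 4 → (R',G',B') = (≈0.1978, 0.0, 0.2158)
RGB = ((R'+m)×255, (G'+m)×255, (B'+m)×255) = (244.77875, 194.3355, 249.3645)
Round half up → RGB(245, 194, 249)


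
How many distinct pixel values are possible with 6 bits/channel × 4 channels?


Total bits = 6 bits/channel × 4 channels = 24 bits
Distinct pixel values = 2^24
= 16,777,216 pixel values


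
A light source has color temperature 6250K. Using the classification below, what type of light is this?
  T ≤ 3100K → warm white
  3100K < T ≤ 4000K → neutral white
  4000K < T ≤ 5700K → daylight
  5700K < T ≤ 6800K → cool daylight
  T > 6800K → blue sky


Temperature: 6250K
5700K < 6250K ≤ 6800K → cool daylight
Classification: cool daylight


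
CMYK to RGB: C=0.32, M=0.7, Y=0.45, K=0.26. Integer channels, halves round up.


R = 255 × (1-C) × (1-K) = 255 × 0.68 × 0.74 = 128.316 → 128
G = 255 × (1-M) × (1-K) = 255 × 0.30 × 0.74 = 56.61 → 57
B = 255 × (1-Y) × (1-K) = 255 × 0.55 × 0.74 = 103.785 → 104
= RGB(128, 57, 104)


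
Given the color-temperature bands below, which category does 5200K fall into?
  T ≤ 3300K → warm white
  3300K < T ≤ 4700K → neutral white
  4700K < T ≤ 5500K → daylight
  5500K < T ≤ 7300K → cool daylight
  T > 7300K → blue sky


Temperature: 5200K
4700K < 5200K ≤ 5500K → daylight
Classification: daylight


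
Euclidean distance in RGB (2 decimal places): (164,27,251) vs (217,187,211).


d = √[(R₁-R₂)² + (G₁-G₂)² + (B₁-B₂)²]
d = √[(164-217)² + (27-187)² + (251-211)²]
d = √[2809 + 25600 + 1600]
d = √30009
d ≈ 173.23


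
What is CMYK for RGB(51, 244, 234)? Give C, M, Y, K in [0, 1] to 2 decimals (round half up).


R'=51/255≈0.2000, G'=244/255≈0.9569, B'=234/255≈0.9176
K = 1 - max(R',G',B') = 1 - 244/255 = 11/255 = 0.04313… → 0.04
(1-R'-K)/(1-K) simplifies to (max-R)/max with max = 244:
C = (244-51)/244 = 193/244 = 0.79098… → 0.79
M = (244-244)/244 = 0/244 = 0 → 0.00
Y = (244-234)/244 = 10/244 = 0.04098… → 0.04
= CMYK(0.79, 0.00, 0.04, 0.04)


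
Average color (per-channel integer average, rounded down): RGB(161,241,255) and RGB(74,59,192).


Midpoint: each channel = ⌊(C₁+C₂)/2⌋
R: ⌊(161+74)/2⌋ = 117
G: ⌊(241+59)/2⌋ = 150
B: ⌊(255+192)/2⌋ = 223
= RGB(117, 150, 223)


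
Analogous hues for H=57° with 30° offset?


Base hue: 57°
Left analog: (57 - 30) mod 360 = 27°
Right analog: (57 + 30) mod 360 = 87°
Analogous hues = 27° and 87°


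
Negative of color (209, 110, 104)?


Invert: (255-R, 255-G, 255-B)
R: 255-209 = 46
G: 255-110 = 145
B: 255-104 = 151
= RGB(46, 145, 151)


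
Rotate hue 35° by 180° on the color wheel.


New hue = (H + rotation) mod 360
New hue = (35 + 180) mod 360
= 215 mod 360
= 215°


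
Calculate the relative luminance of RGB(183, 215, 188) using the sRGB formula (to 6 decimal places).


Linearize each channel (sRGB transfer function): c = v/255; c_lin = c/12.92 if c ≤ 0.04045, else ((c+0.055)/1.055)^2.4
  R: 183/255 ≈ 0.717647 > 0.04045 → ((0.717647+0.055)/1.055)^2.4 ≈ 0.473531
  G: 215/255 ≈ 0.843137 > 0.04045 → ((0.843137+0.055)/1.055)^2.4 ≈ 0.679542
  B: 188/255 ≈ 0.737255 > 0.04045 → ((0.737255+0.055)/1.055)^2.4 ≈ 0.502886
R_lin = 0.473531, G_lin = 0.679542, B_lin = 0.502886
L = 0.2126×R + 0.7152×G + 0.0722×B
L = 0.2126×0.473531 + 0.7152×0.679542 + 0.0722×0.502886
L ≈ 0.622990


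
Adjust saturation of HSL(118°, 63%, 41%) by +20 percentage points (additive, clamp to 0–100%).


Original S = 63%
Adjustment = +20 percentage points
New S = 63 + (20) = 83
Clamp to [0, 100] → 83
= HSL(118°, 83%, 41%)


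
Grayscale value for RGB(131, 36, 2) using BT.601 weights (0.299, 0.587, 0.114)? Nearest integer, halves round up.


Gray = 0.299×R + 0.587×G + 0.114×B
Gray = 0.299×131 + 0.587×36 + 0.114×2
Gray = 39.169 + 21.132 + 0.228
Gray = 60.529 → round half up → 61
Gray = 61


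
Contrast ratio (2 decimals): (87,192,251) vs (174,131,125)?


Linearize each sRGB channel c=v/255: c/12.92 if c ≤ 0.04045 else ((c+0.055)/1.055)^2.4
L = 0.2126×R_lin + 0.7152×G_lin + 0.0722×B_lin
Color 1 (87,192,251):
  R=87: 87/255≈0.3412 > 0.04045 → ((0.3412+0.055)/1.055)^2.4 ≈ 0.09531
  G=192: 192/255≈0.7529 > 0.04045 → ((0.7529+0.055)/1.055)^2.4 ≈ 0.52712
  B=251: 251/255≈0.9843 > 0.04045 → ((0.9843+0.055)/1.055)^2.4 ≈ 0.96469
  L1 = 0.2126×0.09531 + 0.7152×0.52712 + 0.0722×0.96469 ≈ 0.46691
Color 2 (174,131,125):
  R=174: 174/255≈0.6824 > 0.04045 → ((0.6824+0.055)/1.055)^2.4 ≈ 0.42327
  G=131: 131/255≈0.5137 > 0.04045 → ((0.5137+0.055)/1.055)^2.4 ≈ 0.22697
  B=125: 125/255≈0.4902 > 0.04045 → ((0.4902+0.055)/1.055)^2.4 ≈ 0.20508
  L2 = 0.2126×0.42327 + 0.7152×0.22697 + 0.0722×0.20508 ≈ 0.26712
Lighter = 0.46691, Darker = 0.26712
Ratio = (L_lighter + 0.05) / (L_darker + 0.05)
Ratio = (0.46691 + 0.05) / (0.26712 + 0.05) = 0.51691 / 0.31712 ≈ 1.6300
Ratio ≈ 1.63:1


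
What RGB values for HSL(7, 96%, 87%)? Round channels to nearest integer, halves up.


H=7°, S=0.96, L=0.87
C = (1-|2L-1|)×S = (1-|0.74|)×0.96 = 0.2496
H' = H/60 = 7/60 ≈ 0.1167; X = C×(1-|H' mod 2 - 1|) = 0.02912
m = L - C/2 = 0.87 - 0.1248 = 0.7452
Sector ⌊H'⌋ = 0 → (R',G',B') = (0.2496, 0.02912, 0.0)
RGB = ((R'+m)×255, (G'+m)×255, (B'+m)×255) = (253.674, 197.4516, 190.026)
Round half up → RGB(254, 197, 190)


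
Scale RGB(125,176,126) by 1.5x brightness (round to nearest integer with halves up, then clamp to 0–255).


Multiply each channel by 1.5, round half up, clamp to [0, 255]
R: 125×1.5 = 187.5 → round → 188
G: 176×1.5 = 264 → clamp → 255
B: 126×1.5 = 189
= RGB(188, 255, 189)


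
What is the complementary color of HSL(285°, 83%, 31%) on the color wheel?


Complement = opposite side of color wheel = hue + 180°
H' = (285 + 180) mod 360 = 105°
S and L unchanged.
= HSL(105°, 83%, 31%)


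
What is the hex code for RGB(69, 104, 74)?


R = 69 → 45 (hex)
G = 104 → 68 (hex)
B = 74 → 4A (hex)
Hex = #45684A


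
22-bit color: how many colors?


Colors = 2^bits = 2^22
= 4,194,304 colors


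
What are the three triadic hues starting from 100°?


Triadic: equally spaced at 120° intervals
H1 = 100°
H2 = (100 + 120) mod 360 = 220°
H3 = (100 + 240) mod 360 = 340°
Triadic = 100°, 220°, 340°


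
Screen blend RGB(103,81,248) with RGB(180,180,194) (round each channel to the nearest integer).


Screen: C = 255 - (255-A)×(255-B)/255, rounded to nearest integer
R: 255 - (255-103)×(255-180)/255 = 255 - 11400/255 ≈ 255 - 44.706 = 210.294 → 210
G: 255 - (255-81)×(255-180)/255 = 255 - 13050/255 ≈ 255 - 51.176 = 203.824 → 204
B: 255 - (255-248)×(255-194)/255 = 255 - 427/255 ≈ 255 - 1.675 = 253.325 → 253
= RGB(210, 204, 253)


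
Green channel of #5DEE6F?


Color: #5DEE6F
R = 5D = 93
G = EE = 238
B = 6F = 111
Green = 238


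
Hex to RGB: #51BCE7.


51 → 81 (R)
BC → 188 (G)
E7 → 231 (B)
= RGB(81, 188, 231)


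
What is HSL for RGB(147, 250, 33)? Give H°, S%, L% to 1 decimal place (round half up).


Normalize: R'=147/255≈0.5765, G'=250/255≈0.9804, B'=33/255≈0.1294
Max=250/255, Min=33/255, Δ=Max-Min=217/255
L = (Max+Min)/2 = (250+33)/510 = 283/510 = 0.55490… → L = 55.5%
L > 0.5 → S = Δ/(2-Max-Min) = 217/(510-250-33) = 217/227 = 0.95594… → S = 95.6%
(the 1/255 factors cancel in S and H, so raw channel differences can be used)
Max is G' → H = 60 × ((B-R)/Δ + 2) = 60 × ((33-147)/217 + 2)
  -114/217 + 2 = -0.5253… + 2 = 1.4746…
  H = 60 × 1.4746… = 88.479…° → H = 88.5°
= HSL(88.5°, 95.6%, 55.5%)


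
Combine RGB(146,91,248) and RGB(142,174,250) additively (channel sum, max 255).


Additive: each channel = min(255, C₁+C₂)
R: 146+142 = 288 → 255
G: 91+174 = 265 → 255
B: 248+250 = 498 → 255
= RGB(255, 255, 255)


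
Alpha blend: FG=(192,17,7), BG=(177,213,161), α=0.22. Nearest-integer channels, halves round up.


C = α×F + (1-α)×B, with 1-α = 0.78
R: 0.22×192 + 0.78×177 = 42.24 + 138.06 = 180.30 → 180
G: 0.22×17 + 0.78×213 = 3.74 + 166.14 = 169.88 → 170
B: 0.22×7 + 0.78×161 = 1.54 + 125.58 = 127.12 → 127
= RGB(180, 170, 127)


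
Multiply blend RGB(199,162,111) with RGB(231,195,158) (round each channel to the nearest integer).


Multiply: C = A×B/255, rounded to nearest integer
R: 199×231/255 = 45969/255 ≈ 180.271 → 180
G: 162×195/255 = 31590/255 ≈ 123.882 → 124
B: 111×158/255 = 17538/255 ≈ 68.776 → 69
= RGB(180, 124, 69)


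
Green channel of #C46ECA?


Color: #C46ECA
R = C4 = 196
G = 6E = 110
B = CA = 202
Green = 110


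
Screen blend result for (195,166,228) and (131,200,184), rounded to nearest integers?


Screen: C = 255 - (255-A)×(255-B)/255, rounded to nearest integer
R: 255 - (255-195)×(255-131)/255 = 255 - 7440/255 ≈ 255 - 29.176 = 225.824 → 226
G: 255 - (255-166)×(255-200)/255 = 255 - 4895/255 ≈ 255 - 19.196 = 235.804 → 236
B: 255 - (255-228)×(255-184)/255 = 255 - 1917/255 ≈ 255 - 7.518 = 247.482 → 247
= RGB(226, 236, 247)


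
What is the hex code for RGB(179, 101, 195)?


R = 179 → B3 (hex)
G = 101 → 65 (hex)
B = 195 → C3 (hex)
Hex = #B365C3


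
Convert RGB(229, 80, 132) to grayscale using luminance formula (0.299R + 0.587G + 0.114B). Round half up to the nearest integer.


Gray = 0.299×R + 0.587×G + 0.114×B
Gray = 0.299×229 + 0.587×80 + 0.114×132
Gray = 68.471 + 46.960 + 15.048
Gray = 130.479 → round half up → 130
Gray = 130


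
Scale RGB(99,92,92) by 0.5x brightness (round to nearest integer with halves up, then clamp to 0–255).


Multiply each channel by 0.5, round half up, clamp to [0, 255]
R: 99×0.5 = 49.5 → round → 50
G: 92×0.5 = 46
B: 92×0.5 = 46
= RGB(50, 46, 46)


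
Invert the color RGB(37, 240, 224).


Invert: (255-R, 255-G, 255-B)
R: 255-37 = 218
G: 255-240 = 15
B: 255-224 = 31
= RGB(218, 15, 31)


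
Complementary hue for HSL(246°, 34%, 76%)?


Complement = opposite side of color wheel = hue + 180°
H' = (246 + 180) mod 360 = 66°
S and L unchanged.
= HSL(66°, 34%, 76%)


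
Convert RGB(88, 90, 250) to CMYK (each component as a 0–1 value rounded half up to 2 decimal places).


R'=88/255≈0.3451, G'=90/255≈0.3529, B'=250/255≈0.9804
K = 1 - max(R',G',B') = 1 - 250/255 = 5/255 = 0.01960… → 0.02
(1-R'-K)/(1-K) simplifies to (max-R)/max with max = 250:
C = (250-88)/250 = 162/250 = 0.648 → 0.65
M = (250-90)/250 = 160/250 = 0.64 → 0.64
Y = (250-250)/250 = 0/250 = 0 → 0.00
= CMYK(0.65, 0.64, 0.00, 0.02)


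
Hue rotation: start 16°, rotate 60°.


New hue = (H + rotation) mod 360
New hue = (16 + 60) mod 360
= 76 mod 360
= 76°


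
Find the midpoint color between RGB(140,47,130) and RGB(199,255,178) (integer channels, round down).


Midpoint: each channel = ⌊(C₁+C₂)/2⌋
R: ⌊(140+199)/2⌋ = 169
G: ⌊(47+255)/2⌋ = 151
B: ⌊(130+178)/2⌋ = 154
= RGB(169, 151, 154)


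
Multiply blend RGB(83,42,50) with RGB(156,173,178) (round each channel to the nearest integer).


Multiply: C = A×B/255, rounded to nearest integer
R: 83×156/255 = 12948/255 ≈ 50.776 → 51
G: 42×173/255 = 7266/255 ≈ 28.494 → 28
B: 50×178/255 = 8900/255 ≈ 34.902 → 35
= RGB(51, 28, 35)


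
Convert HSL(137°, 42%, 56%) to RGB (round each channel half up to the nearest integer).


H=137°, S=0.42, L=0.56
C = (1-|2L-1|)×S = (1-|0.12|)×0.42 = 0.3696
H' = H/60 = 137/60 ≈ 2.2833; X = C×(1-|H' mod 2 - 1|) = 0.10472
m = L - C/2 = 0.56 - 0.1848 = 0.3752
Sector ⌊H'⌋ = 2 → (R',G',B') = (0.0, 0.3696, 0.10472)
RGB = ((R'+m)×255, (G'+m)×255, (B'+m)×255) = (95.676, 189.924, 122.3796)
Round half up → RGB(96, 190, 122)


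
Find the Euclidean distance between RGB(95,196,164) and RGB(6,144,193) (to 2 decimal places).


d = √[(R₁-R₂)² + (G₁-G₂)² + (B₁-B₂)²]
d = √[(95-6)² + (196-144)² + (164-193)²]
d = √[7921 + 2704 + 841]
d = √11466
d ≈ 107.08


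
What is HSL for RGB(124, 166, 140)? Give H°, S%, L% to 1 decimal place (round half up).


Normalize: R'=124/255≈0.4863, G'=166/255≈0.6510, B'=140/255≈0.5490
Max=166/255, Min=124/255, Δ=Max-Min=42/255
L = (Max+Min)/2 = (166+124)/510 = 290/510 = 0.56862… → L = 56.9%
L > 0.5 → S = Δ/(2-Max-Min) = 42/(510-166-124) = 42/220 = 0.19090… → S = 19.1%
(the 1/255 factors cancel in S and H, so raw channel differences can be used)
Max is G' → H = 60 × ((B-R)/Δ + 2) = 60 × ((140-124)/42 + 2)
  16/42 + 2 = 0.3809… + 2 = 2.3809…
  H = 60 × 2.3809… = 142.857…° → H = 142.9°
= HSL(142.9°, 19.1%, 56.9%)


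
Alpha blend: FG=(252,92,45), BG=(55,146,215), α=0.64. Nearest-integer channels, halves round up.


C = α×F + (1-α)×B, with 1-α = 0.36
R: 0.64×252 + 0.36×55 = 161.28 + 19.80 = 181.08 → 181
G: 0.64×92 + 0.36×146 = 58.88 + 52.56 = 111.44 → 111
B: 0.64×45 + 0.36×215 = 28.80 + 77.40 = 106.20 → 106
= RGB(181, 111, 106)


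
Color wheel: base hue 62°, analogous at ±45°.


Base hue: 62°
Left analog: (62 - 45) mod 360 = 17°
Right analog: (62 + 45) mod 360 = 107°
Analogous hues = 17° and 107°


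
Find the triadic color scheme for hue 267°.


Triadic: equally spaced at 120° intervals
H1 = 267°
H2 = (267 + 120) mod 360 = 27°
H3 = (267 + 240) mod 360 = 147°
Triadic = 267°, 27°, 147°


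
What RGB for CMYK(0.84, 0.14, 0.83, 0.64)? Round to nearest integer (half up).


R = 255 × (1-C) × (1-K) = 255 × 0.16 × 0.36 = 14.688 → 15
G = 255 × (1-M) × (1-K) = 255 × 0.86 × 0.36 = 78.948 → 79
B = 255 × (1-Y) × (1-K) = 255 × 0.17 × 0.36 = 15.606 → 16
= RGB(15, 79, 16)


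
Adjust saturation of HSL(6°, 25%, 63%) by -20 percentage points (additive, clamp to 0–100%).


Original S = 25%
Adjustment = -20 percentage points
New S = 25 + (-20) = 5
Clamp to [0, 100] → 5
= HSL(6°, 5%, 63%)


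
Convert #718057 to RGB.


71 → 113 (R)
80 → 128 (G)
57 → 87 (B)
= RGB(113, 128, 87)


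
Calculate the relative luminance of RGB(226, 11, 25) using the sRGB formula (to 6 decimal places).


Linearize each channel (sRGB transfer function): c = v/255; c_lin = c/12.92 if c ≤ 0.04045, else ((c+0.055)/1.055)^2.4
  R: 226/255 ≈ 0.886275 > 0.04045 → ((0.886275+0.055)/1.055)^2.4 ≈ 0.760525
  G: 11/255 ≈ 0.043137 > 0.04045 → ((0.043137+0.055)/1.055)^2.4 ≈ 0.003347
  B: 25/255 ≈ 0.098039 > 0.04045 → ((0.098039+0.055)/1.055)^2.4 ≈ 0.009721
R_lin = 0.760525, G_lin = 0.003347, B_lin = 0.009721
L = 0.2126×R + 0.7152×G + 0.0722×B
L = 0.2126×0.760525 + 0.7152×0.003347 + 0.0722×0.009721
L ≈ 0.164783


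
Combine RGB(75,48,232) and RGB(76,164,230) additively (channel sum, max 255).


Additive: each channel = min(255, C₁+C₂)
R: 75+76 = 151 → 151
G: 48+164 = 212 → 212
B: 232+230 = 462 → 255
= RGB(151, 212, 255)


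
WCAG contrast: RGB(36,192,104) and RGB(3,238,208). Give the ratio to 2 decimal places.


Linearize each sRGB channel c=v/255: c/12.92 if c ≤ 0.04045 else ((c+0.055)/1.055)^2.4
L = 0.2126×R_lin + 0.7152×G_lin + 0.0722×B_lin
Color 1 (36,192,104):
  R=36: 36/255≈0.1412 > 0.04045 → ((0.1412+0.055)/1.055)^2.4 ≈ 0.01764
  G=192: 192/255≈0.7529 > 0.04045 → ((0.7529+0.055)/1.055)^2.4 ≈ 0.52712
  B=104: 104/255≈0.4078 > 0.04045 → ((0.4078+0.055)/1.055)^2.4 ≈ 0.13843
  L1 = 0.2126×0.01764 + 0.7152×0.52712 + 0.0722×0.13843 ≈ 0.39074
Color 2 (3,238,208):
  R=3: 3/255≈0.0118 ≤ 0.04045 → 0.0118/12.92 ≈ 0.00091
  G=238: 238/255≈0.9333 > 0.04045 → ((0.9333+0.055)/1.055)^2.4 ≈ 0.85499
  B=208: 208/255≈0.8157 > 0.04045 → ((0.8157+0.055)/1.055)^2.4 ≈ 0.63076
  L2 = 0.2126×0.00091 + 0.7152×0.85499 + 0.0722×0.63076 ≈ 0.65722
Lighter = 0.65722, Darker = 0.39074
Ratio = (L_lighter + 0.05) / (L_darker + 0.05)
Ratio = (0.65722 + 0.05) / (0.39074 + 0.05) = 0.70722 / 0.44074 ≈ 1.6046
Ratio ≈ 1.60:1


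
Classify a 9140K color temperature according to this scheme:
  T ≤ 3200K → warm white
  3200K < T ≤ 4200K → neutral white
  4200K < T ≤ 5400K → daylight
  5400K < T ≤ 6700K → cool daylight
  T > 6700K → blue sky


Temperature: 9140K
9140K > 6700K → blue sky
Classification: blue sky


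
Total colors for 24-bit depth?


Colors = 2^bits = 2^24
= 16,777,216 colors


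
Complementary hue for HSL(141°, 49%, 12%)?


Complement = opposite side of color wheel = hue + 180°
H' = (141 + 180) mod 360 = 321°
S and L unchanged.
= HSL(321°, 49%, 12%)


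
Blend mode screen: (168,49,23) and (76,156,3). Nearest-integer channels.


Screen: C = 255 - (255-A)×(255-B)/255, rounded to nearest integer
R: 255 - (255-168)×(255-76)/255 = 255 - 15573/255 ≈ 255 - 61.071 = 193.929 → 194
G: 255 - (255-49)×(255-156)/255 = 255 - 20394/255 ≈ 255 - 79.976 = 175.024 → 175
B: 255 - (255-23)×(255-3)/255 = 255 - 58464/255 ≈ 255 - 229.271 = 25.729 → 26
= RGB(194, 175, 26)


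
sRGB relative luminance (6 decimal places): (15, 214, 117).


Linearize each channel (sRGB transfer function): c = v/255; c_lin = c/12.92 if c ≤ 0.04045, else ((c+0.055)/1.055)^2.4
  R: 15/255 ≈ 0.058824 > 0.04045 → ((0.058824+0.055)/1.055)^2.4 ≈ 0.004777
  G: 214/255 ≈ 0.839216 > 0.04045 → ((0.839216+0.055)/1.055)^2.4 ≈ 0.672443
  B: 117/255 ≈ 0.458824 > 0.04045 → ((0.458824+0.055)/1.055)^2.4 ≈ 0.177888
R_lin = 0.004777, G_lin = 0.672443, B_lin = 0.177888
L = 0.2126×R + 0.7152×G + 0.0722×B
L = 0.2126×0.004777 + 0.7152×0.672443 + 0.0722×0.177888
L ≈ 0.494790


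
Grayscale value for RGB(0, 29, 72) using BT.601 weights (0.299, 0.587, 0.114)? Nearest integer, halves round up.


Gray = 0.299×R + 0.587×G + 0.114×B
Gray = 0.299×0 + 0.587×29 + 0.114×72
Gray = 0.000 + 17.023 + 8.208
Gray = 25.231 → round half up → 25
Gray = 25


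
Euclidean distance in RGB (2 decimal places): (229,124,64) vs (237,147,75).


d = √[(R₁-R₂)² + (G₁-G₂)² + (B₁-B₂)²]
d = √[(229-237)² + (124-147)² + (64-75)²]
d = √[64 + 529 + 121]
d = √714
d ≈ 26.72


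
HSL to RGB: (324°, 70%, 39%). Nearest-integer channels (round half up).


H=324°, S=0.70, L=0.39
C = (1-|2L-1|)×S = (1-|-0.22|)×0.70 = 0.546
H' = H/60 = 324/60 ≈ 5.4000; X = C×(1-|H' mod 2 - 1|) = 0.3276
m = L - C/2 = 0.39 - 0.273 = 0.117
Sector ⌊H'⌋ = 5 → (R',G',B') = (0.546, 0.0, 0.3276)
RGB = ((R'+m)×255, (G'+m)×255, (B'+m)×255) = (169.065, 29.835, 113.373)
Round half up → RGB(169, 30, 113)


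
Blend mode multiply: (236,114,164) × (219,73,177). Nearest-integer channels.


Multiply: C = A×B/255, rounded to nearest integer
R: 236×219/255 = 51684/255 ≈ 202.682 → 203
G: 114×73/255 = 8322/255 ≈ 32.635 → 33
B: 164×177/255 = 29028/255 ≈ 113.835 → 114
= RGB(203, 33, 114)


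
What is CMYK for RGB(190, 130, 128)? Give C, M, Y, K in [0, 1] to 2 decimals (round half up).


R'=190/255≈0.7451, G'=130/255≈0.5098, B'=128/255≈0.5020
K = 1 - max(R',G',B') = 1 - 190/255 = 65/255 = 0.25490… → 0.25
(1-R'-K)/(1-K) simplifies to (max-R)/max with max = 190:
C = (190-190)/190 = 0/190 = 0 → 0.00
M = (190-130)/190 = 60/190 = 0.31578… → 0.32
Y = (190-128)/190 = 62/190 = 0.32631… → 0.33
= CMYK(0.00, 0.32, 0.33, 0.25)


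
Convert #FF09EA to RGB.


FF → 255 (R)
09 → 9 (G)
EA → 234 (B)
= RGB(255, 9, 234)


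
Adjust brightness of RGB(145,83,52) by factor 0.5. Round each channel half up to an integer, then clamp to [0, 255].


Multiply each channel by 0.5, round half up, clamp to [0, 255]
R: 145×0.5 = 72.5 → round → 73
G: 83×0.5 = 41.5 → round → 42
B: 52×0.5 = 26
= RGB(73, 42, 26)


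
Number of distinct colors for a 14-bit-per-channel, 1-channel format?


Total bits = 14 bits/channel × 1 channels = 14 bits
Distinct colors = 2^14
= 16,384 colors


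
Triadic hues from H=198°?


Triadic: equally spaced at 120° intervals
H1 = 198°
H2 = (198 + 120) mod 360 = 318°
H3 = (198 + 240) mod 360 = 78°
Triadic = 198°, 318°, 78°


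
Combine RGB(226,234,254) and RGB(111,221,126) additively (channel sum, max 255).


Additive: each channel = min(255, C₁+C₂)
R: 226+111 = 337 → 255
G: 234+221 = 455 → 255
B: 254+126 = 380 → 255
= RGB(255, 255, 255)


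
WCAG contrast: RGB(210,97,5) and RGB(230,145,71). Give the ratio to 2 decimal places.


Linearize each sRGB channel c=v/255: c/12.92 if c ≤ 0.04045 else ((c+0.055)/1.055)^2.4
L = 0.2126×R_lin + 0.7152×G_lin + 0.0722×B_lin
Color 1 (210,97,5):
  R=210: 210/255≈0.8235 > 0.04045 → ((0.8235+0.055)/1.055)^2.4 ≈ 0.64448
  G=97: 97/255≈0.3804 > 0.04045 → ((0.3804+0.055)/1.055)^2.4 ≈ 0.11954
  B=5: 5/255≈0.0196 ≤ 0.04045 → 0.0196/12.92 ≈ 0.00152
  L1 = 0.2126×0.64448 + 0.7152×0.11954 + 0.0722×0.00152 ≈ 0.22262
Color 2 (230,145,71):
  R=230: 230/255≈0.9020 > 0.04045 → ((0.9020+0.055)/1.055)^2.4 ≈ 0.79130
  G=145: 145/255≈0.5686 > 0.04045 → ((0.5686+0.055)/1.055)^2.4 ≈ 0.28315
  B=71: 71/255≈0.2784 > 0.04045 → ((0.2784+0.055)/1.055)^2.4 ≈ 0.06301
  L2 = 0.2126×0.79130 + 0.7152×0.28315 + 0.0722×0.06301 ≈ 0.37529
Lighter = 0.37529, Darker = 0.22262
Ratio = (L_lighter + 0.05) / (L_darker + 0.05)
Ratio = (0.37529 + 0.05) / (0.22262 + 0.05) = 0.42529 / 0.27262 ≈ 1.5600
Ratio ≈ 1.56:1


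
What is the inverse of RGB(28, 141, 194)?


Invert: (255-R, 255-G, 255-B)
R: 255-28 = 227
G: 255-141 = 114
B: 255-194 = 61
= RGB(227, 114, 61)


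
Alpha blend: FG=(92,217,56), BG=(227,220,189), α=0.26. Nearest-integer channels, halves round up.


C = α×F + (1-α)×B, with 1-α = 0.74
R: 0.26×92 + 0.74×227 = 23.92 + 167.98 = 191.90 → 192
G: 0.26×217 + 0.74×220 = 56.42 + 162.80 = 219.22 → 219
B: 0.26×56 + 0.74×189 = 14.56 + 139.86 = 154.42 → 154
= RGB(192, 219, 154)


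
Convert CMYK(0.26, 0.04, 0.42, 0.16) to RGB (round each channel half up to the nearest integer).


R = 255 × (1-C) × (1-K) = 255 × 0.74 × 0.84 = 158.508 → 159
G = 255 × (1-M) × (1-K) = 255 × 0.96 × 0.84 = 205.632 → 206
B = 255 × (1-Y) × (1-K) = 255 × 0.58 × 0.84 = 124.236 → 124
= RGB(159, 206, 124)


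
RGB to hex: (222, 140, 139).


R = 222 → DE (hex)
G = 140 → 8C (hex)
B = 139 → 8B (hex)
Hex = #DE8C8B


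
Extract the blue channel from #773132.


Color: #773132
R = 77 = 119
G = 31 = 49
B = 32 = 50
Blue = 50


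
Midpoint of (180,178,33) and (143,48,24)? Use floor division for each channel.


Midpoint: each channel = ⌊(C₁+C₂)/2⌋
R: ⌊(180+143)/2⌋ = 161
G: ⌊(178+48)/2⌋ = 113
B: ⌊(33+24)/2⌋ = 28
= RGB(161, 113, 28)


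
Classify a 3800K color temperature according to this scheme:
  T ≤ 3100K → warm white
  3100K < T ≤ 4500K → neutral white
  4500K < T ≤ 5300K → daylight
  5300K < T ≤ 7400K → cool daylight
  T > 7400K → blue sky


Temperature: 3800K
3100K < 3800K ≤ 4500K → neutral white
Classification: neutral white


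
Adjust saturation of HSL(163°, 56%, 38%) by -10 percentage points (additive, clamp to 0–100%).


Original S = 56%
Adjustment = -10 percentage points
New S = 56 + (-10) = 46
Clamp to [0, 100] → 46
= HSL(163°, 46%, 38%)


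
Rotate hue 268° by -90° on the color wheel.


New hue = (H + rotation) mod 360
New hue = (268 -90) mod 360
= 178 mod 360
= 178°


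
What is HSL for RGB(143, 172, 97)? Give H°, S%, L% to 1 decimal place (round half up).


Normalize: R'=143/255≈0.5608, G'=172/255≈0.6745, B'=97/255≈0.3804
Max=172/255, Min=97/255, Δ=Max-Min=75/255
L = (Max+Min)/2 = (172+97)/510 = 269/510 = 0.52745… → L = 52.7%
L > 0.5 → S = Δ/(2-Max-Min) = 75/(510-172-97) = 75/241 = 0.31120… → S = 31.1%
(the 1/255 factors cancel in S and H, so raw channel differences can be used)
Max is G' → H = 60 × ((B-R)/Δ + 2) = 60 × ((97-143)/75 + 2)
  -46/75 + 2 = -0.6133… + 2 = 1.3866…
  H = 60 × 1.3866… = 83.2° → H = 83.2°
= HSL(83.2°, 31.1%, 52.7%)


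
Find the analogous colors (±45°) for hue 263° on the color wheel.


Base hue: 263°
Left analog: (263 - 45) mod 360 = 218°
Right analog: (263 + 45) mod 360 = 308°
Analogous hues = 218° and 308°


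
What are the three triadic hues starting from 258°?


Triadic: equally spaced at 120° intervals
H1 = 258°
H2 = (258 + 120) mod 360 = 18°
H3 = (258 + 240) mod 360 = 138°
Triadic = 258°, 18°, 138°


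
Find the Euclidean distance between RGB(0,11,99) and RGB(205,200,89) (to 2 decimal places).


d = √[(R₁-R₂)² + (G₁-G₂)² + (B₁-B₂)²]
d = √[(0-205)² + (11-200)² + (99-89)²]
d = √[42025 + 35721 + 100]
d = √77846
d ≈ 279.01


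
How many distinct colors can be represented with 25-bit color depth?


Colors = 2^bits = 2^25
= 33,554,432 colors


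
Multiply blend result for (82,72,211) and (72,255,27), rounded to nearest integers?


Multiply: C = A×B/255, rounded to nearest integer
R: 82×72/255 = 5904/255 ≈ 23.153 → 23
G: 72×255/255 = 18360/255 ≈ 72.000 → 72
B: 211×27/255 = 5697/255 ≈ 22.341 → 22
= RGB(23, 72, 22)


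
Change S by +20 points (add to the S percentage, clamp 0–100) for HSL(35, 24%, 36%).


Original S = 24%
Adjustment = +20 percentage points
New S = 24 + (20) = 44
Clamp to [0, 100] → 44
= HSL(35°, 44%, 36%)


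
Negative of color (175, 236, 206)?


Invert: (255-R, 255-G, 255-B)
R: 255-175 = 80
G: 255-236 = 19
B: 255-206 = 49
= RGB(80, 19, 49)


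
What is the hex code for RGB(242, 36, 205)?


R = 242 → F2 (hex)
G = 36 → 24 (hex)
B = 205 → CD (hex)
Hex = #F224CD


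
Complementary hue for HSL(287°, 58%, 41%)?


Complement = opposite side of color wheel = hue + 180°
H' = (287 + 180) mod 360 = 107°
S and L unchanged.
= HSL(107°, 58%, 41%)


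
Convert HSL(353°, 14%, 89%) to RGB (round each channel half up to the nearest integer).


H=353°, S=0.14, L=0.89
C = (1-|2L-1|)×S = (1-|0.78|)×0.14 = 0.0308
H' = H/60 = 353/60 ≈ 5.8833; X = C×(1-|H' mod 2 - 1|) ≈ 0.0036
m = L - C/2 = 0.89 - 0.0154 = 0.8746
Sector ⌊H'⌋ = 5 → (R',G',B') = (0.0308, 0.0, ≈0.0036)
RGB = ((R'+m)×255, (G'+m)×255, (B'+m)×255) = (230.877, 223.023, 223.9393)
Round half up → RGB(231, 223, 224)


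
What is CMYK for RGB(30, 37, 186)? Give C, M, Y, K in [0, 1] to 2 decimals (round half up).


R'=30/255≈0.1176, G'=37/255≈0.1451, B'=186/255≈0.7294
K = 1 - max(R',G',B') = 1 - 186/255 = 69/255 = 0.27058… → 0.27
(1-R'-K)/(1-K) simplifies to (max-R)/max with max = 186:
C = (186-30)/186 = 156/186 = 0.83870… → 0.84
M = (186-37)/186 = 149/186 = 0.80107… → 0.80
Y = (186-186)/186 = 0/186 = 0 → 0.00
= CMYK(0.84, 0.80, 0.00, 0.27)


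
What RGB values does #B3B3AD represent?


B3 → 179 (R)
B3 → 179 (G)
AD → 173 (B)
= RGB(179, 179, 173)


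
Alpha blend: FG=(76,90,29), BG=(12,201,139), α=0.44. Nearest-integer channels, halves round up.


C = α×F + (1-α)×B, with 1-α = 0.56
R: 0.44×76 + 0.56×12 = 33.44 + 6.72 = 40.16 → 40
G: 0.44×90 + 0.56×201 = 39.60 + 112.56 = 152.16 → 152
B: 0.44×29 + 0.56×139 = 12.76 + 77.84 = 90.60 → 91
= RGB(40, 152, 91)


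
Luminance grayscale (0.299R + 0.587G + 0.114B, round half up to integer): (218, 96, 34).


Gray = 0.299×R + 0.587×G + 0.114×B
Gray = 0.299×218 + 0.587×96 + 0.114×34
Gray = 65.182 + 56.352 + 3.876
Gray = 125.410 → round half up → 125
Gray = 125


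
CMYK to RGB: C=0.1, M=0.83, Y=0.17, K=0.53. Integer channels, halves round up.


R = 255 × (1-C) × (1-K) = 255 × 0.90 × 0.47 = 107.865 → 108
G = 255 × (1-M) × (1-K) = 255 × 0.17 × 0.47 = 20.3745 → 20
B = 255 × (1-Y) × (1-K) = 255 × 0.83 × 0.47 = 99.4755 → 99
= RGB(108, 20, 99)


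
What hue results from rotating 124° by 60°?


New hue = (H + rotation) mod 360
New hue = (124 + 60) mod 360
= 184 mod 360
= 184°


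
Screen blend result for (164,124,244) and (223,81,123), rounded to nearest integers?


Screen: C = 255 - (255-A)×(255-B)/255, rounded to nearest integer
R: 255 - (255-164)×(255-223)/255 = 255 - 2912/255 ≈ 255 - 11.420 = 243.580 → 244
G: 255 - (255-124)×(255-81)/255 = 255 - 22794/255 ≈ 255 - 89.388 = 165.612 → 166
B: 255 - (255-244)×(255-123)/255 = 255 - 1452/255 ≈ 255 - 5.694 = 249.306 → 249
= RGB(244, 166, 249)


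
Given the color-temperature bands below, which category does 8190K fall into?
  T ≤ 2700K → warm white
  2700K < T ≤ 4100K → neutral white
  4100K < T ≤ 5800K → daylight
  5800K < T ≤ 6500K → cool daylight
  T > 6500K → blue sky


Temperature: 8190K
8190K > 6500K → blue sky
Classification: blue sky


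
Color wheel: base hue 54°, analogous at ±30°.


Base hue: 54°
Left analog: (54 - 30) mod 360 = 24°
Right analog: (54 + 30) mod 360 = 84°
Analogous hues = 24° and 84°


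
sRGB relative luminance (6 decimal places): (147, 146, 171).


Linearize each channel (sRGB transfer function): c = v/255; c_lin = c/12.92 if c ≤ 0.04045, else ((c+0.055)/1.055)^2.4
  R: 147/255 ≈ 0.576471 > 0.04045 → ((0.576471+0.055)/1.055)^2.4 ≈ 0.291771
  G: 146/255 ≈ 0.572549 > 0.04045 → ((0.572549+0.055)/1.055)^2.4 ≈ 0.287441
  B: 171/255 ≈ 0.670588 > 0.04045 → ((0.670588+0.055)/1.055)^2.4 ≈ 0.407240
R_lin = 0.291771, G_lin = 0.287441, B_lin = 0.407240
L = 0.2126×R + 0.7152×G + 0.0722×B
L = 0.2126×0.291771 + 0.7152×0.287441 + 0.0722×0.407240
L ≈ 0.297011


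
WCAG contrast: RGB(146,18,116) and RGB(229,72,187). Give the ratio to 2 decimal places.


Linearize each sRGB channel c=v/255: c/12.92 if c ≤ 0.04045 else ((c+0.055)/1.055)^2.4
L = 0.2126×R_lin + 0.7152×G_lin + 0.0722×B_lin
Color 1 (146,18,116):
  R=146: 146/255≈0.5725 > 0.04045 → ((0.5725+0.055)/1.055)^2.4 ≈ 0.28744
  G=18: 18/255≈0.0706 > 0.04045 → ((0.0706+0.055)/1.055)^2.4 ≈ 0.00605
  B=116: 116/255≈0.4549 > 0.04045 → ((0.4549+0.055)/1.055)^2.4 ≈ 0.17465
  L1 = 0.2126×0.28744 + 0.7152×0.00605 + 0.0722×0.17465 ≈ 0.07805
Color 2 (229,72,187):
  R=229: 229/255≈0.8980 > 0.04045 → ((0.8980+0.055)/1.055)^2.4 ≈ 0.78354
  G=72: 72/255≈0.2824 > 0.04045 → ((0.2824+0.055)/1.055)^2.4 ≈ 0.06480
  B=187: 187/255≈0.7333 > 0.04045 → ((0.7333+0.055)/1.055)^2.4 ≈ 0.49693
  L2 = 0.2126×0.78354 + 0.7152×0.06480 + 0.0722×0.49693 ≈ 0.24881
Lighter = 0.24881, Darker = 0.07805
Ratio = (L_lighter + 0.05) / (L_darker + 0.05)
Ratio = (0.24881 + 0.05) / (0.07805 + 0.05) = 0.29881 / 0.12805 ≈ 2.3336
Ratio ≈ 2.33:1
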